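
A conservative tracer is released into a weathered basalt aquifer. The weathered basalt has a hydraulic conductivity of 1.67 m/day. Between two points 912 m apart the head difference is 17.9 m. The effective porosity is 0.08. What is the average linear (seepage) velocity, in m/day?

Hydraulic gradient i = Δh / L = 17.9 / 912 = 0.01963.
Darcy flux q = K · i = 1.670 × 0.01963 = 0.03278 m/day.
Seepage velocity v = q / n_e = 0.03278 / 0.08 = 0.4097 m/day.

0.410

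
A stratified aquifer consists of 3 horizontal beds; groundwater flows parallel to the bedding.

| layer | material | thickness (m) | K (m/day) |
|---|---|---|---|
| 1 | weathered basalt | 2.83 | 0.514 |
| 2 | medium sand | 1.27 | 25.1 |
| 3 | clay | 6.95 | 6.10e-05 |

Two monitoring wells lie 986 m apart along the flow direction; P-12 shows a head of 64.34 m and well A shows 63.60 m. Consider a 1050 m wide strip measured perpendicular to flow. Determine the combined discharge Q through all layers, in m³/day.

Flow is parallel to layering, so each bed carries its own Darcy discharge and the transmissivities add.
Σ(K_i·b_i) = 0.514×2.83 + 25.1×1.27 + 6.10e-05×6.95 = 33.33 m²/day.
Hydraulic gradient i = (64.34 − 63.60) / 986 = 0.74 / 986 = 0.0007505.
Q = Σ(K_i·b_i) · W · i = 33.33 × 1050 × 0.0007505 = 26.27 m³/day.

26.3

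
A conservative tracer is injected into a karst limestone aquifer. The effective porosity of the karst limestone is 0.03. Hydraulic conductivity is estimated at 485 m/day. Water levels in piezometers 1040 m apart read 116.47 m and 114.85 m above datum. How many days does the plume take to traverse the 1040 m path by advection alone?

41.3

Hydraulic gradient i = (116.47 − 114.85) / 1040 = 1.62 / 1040 = 0.001558.
Darcy flux q = K · i = 485.0 × 0.001558 = 0.7555 m/day.
Seepage velocity v = q / n_e = 0.7555 / 0.03 = 25.18 m/day.
Travel time t = L / v = 1040 / 25.18 = 41.30 days.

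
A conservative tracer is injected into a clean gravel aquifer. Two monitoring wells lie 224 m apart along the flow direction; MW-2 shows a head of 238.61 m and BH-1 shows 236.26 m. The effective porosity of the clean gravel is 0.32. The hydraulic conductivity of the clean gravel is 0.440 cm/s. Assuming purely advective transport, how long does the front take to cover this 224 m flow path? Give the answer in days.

18.0

Convert K: 0.440 cm/s × 864 = 380.2 m/day.
Hydraulic gradient i = (238.61 − 236.26) / 224 = 2.35 / 224 = 0.01049.
Darcy flux q = K · i = 380.2 × 0.01049 = 3.988 m/day.
Seepage velocity v = q / n_e = 3.988 / 0.32 = 12.46 m/day.
Travel time t = L / v = 224 / 12.46 = 17.97 days.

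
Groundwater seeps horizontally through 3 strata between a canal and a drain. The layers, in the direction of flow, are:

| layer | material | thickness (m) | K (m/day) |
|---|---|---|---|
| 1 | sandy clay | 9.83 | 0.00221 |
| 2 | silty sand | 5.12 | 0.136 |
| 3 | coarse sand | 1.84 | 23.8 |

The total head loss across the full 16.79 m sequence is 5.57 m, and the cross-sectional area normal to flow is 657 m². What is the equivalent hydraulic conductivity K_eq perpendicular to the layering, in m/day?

0.00374

Flow is perpendicular to layering, so the layers act in series and the equivalent K is the thickness-weighted harmonic mean.
Total thickness L = 9.83 + 5.12 + 1.84 = 16.79 m.
Σ(b_i/K_i) = 9.83/0.00221 + 5.12/0.136 + 1.84/23.8 = 4486 d.
K_eq = L / Σ(b_i/K_i) = 16.79 / 4486 = 0.003743 m/day.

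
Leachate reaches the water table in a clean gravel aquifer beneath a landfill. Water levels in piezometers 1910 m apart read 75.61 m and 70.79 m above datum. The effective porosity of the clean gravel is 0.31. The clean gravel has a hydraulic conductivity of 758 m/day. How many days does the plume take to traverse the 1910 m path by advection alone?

Hydraulic gradient i = (75.61 − 70.79) / 1910 = 4.82 / 1910 = 0.002524.
Darcy flux q = K · i = 758.0 × 0.002524 = 1.913 m/day.
Seepage velocity v = q / n_e = 1.913 / 0.31 = 6.171 m/day.
Travel time t = L / v = 1910 / 6.171 = 309.5 days.

310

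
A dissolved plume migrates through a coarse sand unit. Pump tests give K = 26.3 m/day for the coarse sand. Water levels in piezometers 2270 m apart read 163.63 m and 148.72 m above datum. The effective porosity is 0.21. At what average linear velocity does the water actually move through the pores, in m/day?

0.823

Hydraulic gradient i = (163.63 − 148.72) / 2270 = 14.91 / 2270 = 0.006568.
Darcy flux q = K · i = 26.30 × 0.006568 = 0.1727 m/day.
Seepage velocity v = q / n_e = 0.1727 / 0.21 = 0.8226 m/day.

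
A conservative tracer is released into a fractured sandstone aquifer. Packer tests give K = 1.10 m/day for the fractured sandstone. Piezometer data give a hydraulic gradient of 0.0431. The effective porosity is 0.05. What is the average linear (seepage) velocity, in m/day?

Hydraulic gradient i = 0.0431.
Darcy flux q = K · i = 1.100 × 0.04310 = 0.04741 m/day.
Seepage velocity v = q / n_e = 0.04741 / 0.05 = 0.9482 m/day.

0.948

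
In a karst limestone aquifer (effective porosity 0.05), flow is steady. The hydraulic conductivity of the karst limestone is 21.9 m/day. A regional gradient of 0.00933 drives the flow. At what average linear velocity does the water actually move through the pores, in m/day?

4.09

Hydraulic gradient i = 0.00933.
Darcy flux q = K · i = 21.90 × 0.009330 = 0.2043 m/day.
Seepage velocity v = q / n_e = 0.2043 / 0.05 = 4.087 m/day.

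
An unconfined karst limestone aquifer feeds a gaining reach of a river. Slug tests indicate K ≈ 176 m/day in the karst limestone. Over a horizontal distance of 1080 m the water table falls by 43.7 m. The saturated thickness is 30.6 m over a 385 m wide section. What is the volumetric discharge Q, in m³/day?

83900

Cross-sectional area A = 385 × 30.6 = 11781 m².
Hydraulic gradient i = Δh / L = 43.7 / 1080 = 0.04046.
Darcy's law: Q = K · A · i = 176.0 × 11781 × 0.04046 = 83898 m³/day.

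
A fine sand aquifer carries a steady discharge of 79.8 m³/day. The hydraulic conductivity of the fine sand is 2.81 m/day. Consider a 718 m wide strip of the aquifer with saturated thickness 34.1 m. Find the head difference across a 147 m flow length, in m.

Cross-sectional area A = 718 × 34.1 = 24484 m².
From Q = K·A·i, i = Q / (K·A) = 79.8 / (2.810 × 24484) = 0.001160.
Head loss Δh = i · L = 0.001160 × 147 = 0.1705 m.

0.171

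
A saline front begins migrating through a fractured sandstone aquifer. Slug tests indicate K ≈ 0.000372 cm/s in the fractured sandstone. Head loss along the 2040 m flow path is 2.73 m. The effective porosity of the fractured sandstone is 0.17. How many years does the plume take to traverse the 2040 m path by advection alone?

2210

Convert K: 0.000372 cm/s × 864 = 0.3214 m/day.
Hydraulic gradient i = Δh / L = 2.73 / 2040 = 0.001338.
Darcy flux q = K · i = 0.3214 × 0.001338 = 0.0004301 m/day.
Seepage velocity v = q / n_e = 0.0004301 / 0.17 = 0.002530 m/day.
Travel time t = L / v = 2040 / 0.002530 = 8.063e+05 days = 2207 years.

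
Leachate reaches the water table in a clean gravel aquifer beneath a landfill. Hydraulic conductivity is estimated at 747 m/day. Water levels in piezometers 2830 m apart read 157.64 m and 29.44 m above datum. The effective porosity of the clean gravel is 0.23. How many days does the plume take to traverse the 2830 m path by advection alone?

19.2

Hydraulic gradient i = (157.64 − 29.44) / 2830 = 128.2 / 2830 = 0.04530.
Darcy flux q = K · i = 747.0 × 0.04530 = 33.84 m/day.
Seepage velocity v = q / n_e = 33.84 / 0.23 = 147.1 m/day.
Travel time t = L / v = 2830 / 147.1 = 19.23 days.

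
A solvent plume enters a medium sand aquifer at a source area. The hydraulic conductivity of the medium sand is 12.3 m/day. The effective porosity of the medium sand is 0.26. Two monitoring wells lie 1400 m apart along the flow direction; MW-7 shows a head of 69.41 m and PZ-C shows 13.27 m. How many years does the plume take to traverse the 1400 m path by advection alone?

Hydraulic gradient i = (69.41 − 13.27) / 1400 = 56.14 / 1400 = 0.04010.
Darcy flux q = K · i = 12.30 × 0.04010 = 0.4932 m/day.
Seepage velocity v = q / n_e = 0.4932 / 0.26 = 1.897 m/day.
Travel time t = L / v = 1400 / 1.897 = 738.0 days = 2.021 years.

2.02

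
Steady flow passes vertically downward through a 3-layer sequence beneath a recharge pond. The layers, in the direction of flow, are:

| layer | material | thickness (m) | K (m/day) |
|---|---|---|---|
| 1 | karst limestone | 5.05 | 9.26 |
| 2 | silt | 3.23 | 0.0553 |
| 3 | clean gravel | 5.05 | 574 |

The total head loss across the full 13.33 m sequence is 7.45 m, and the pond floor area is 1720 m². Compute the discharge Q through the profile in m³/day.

217

Flow is perpendicular to layering, so the layers act in series and the equivalent K is the thickness-weighted harmonic mean.
Total thickness L = 5.05 + 3.23 + 5.05 = 13.33 m.
Σ(b_i/K_i) = 5.05/9.26 + 3.23/0.0553 + 5.05/574 = 58.96 d.
K_eq = L / Σ(b_i/K_i) = 13.33 / 58.96 = 0.2261 m/day.
Q = K_eq · A · (Δh/L) = 0.2261 × 1720 × (7.45/13.33) = 217.3 m³/day.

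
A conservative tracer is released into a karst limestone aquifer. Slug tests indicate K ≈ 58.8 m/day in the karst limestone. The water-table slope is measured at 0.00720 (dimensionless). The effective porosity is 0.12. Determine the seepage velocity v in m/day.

Hydraulic gradient i = 0.00720.
Darcy flux q = K · i = 58.80 × 0.007200 = 0.4234 m/day.
Seepage velocity v = q / n_e = 0.4234 / 0.12 = 3.528 m/day.

3.53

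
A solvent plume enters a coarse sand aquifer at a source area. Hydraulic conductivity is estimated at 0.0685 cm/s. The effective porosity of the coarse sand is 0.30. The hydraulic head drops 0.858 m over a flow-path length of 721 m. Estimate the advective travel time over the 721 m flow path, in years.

Convert K: 0.0685 cm/s × 864 = 59.18 m/day.
Hydraulic gradient i = Δh / L = 0.858 / 721 = 0.001190.
Darcy flux q = K · i = 59.18 × 0.001190 = 0.07043 m/day.
Seepage velocity v = q / n_e = 0.07043 / 0.30 = 0.2348 m/day.
Travel time t = L / v = 721 / 0.2348 = 3071 days = 8.408 years.

8.41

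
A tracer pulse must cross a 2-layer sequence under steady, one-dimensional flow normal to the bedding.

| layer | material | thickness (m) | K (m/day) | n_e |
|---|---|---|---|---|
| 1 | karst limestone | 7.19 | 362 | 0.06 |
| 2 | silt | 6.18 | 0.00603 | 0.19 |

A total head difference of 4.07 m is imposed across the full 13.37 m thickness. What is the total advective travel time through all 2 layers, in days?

With flow normal to the layers, continuity requires the same specific discharge q through every layer.
Σ(b_i/K_i) = 7.19/362 + 6.18/0.00603 = 1025 d.
q = Δh / Σ(b_i/K_i) = 4.07 / 1025 = 0.003971 m/day.
In each layer the seepage velocity is v_i = q/n_i, so the layer transit time is t_i = b_i·n_i / q:
  layer 1 (karst limestone): t_1 = 7.19 × 0.06 / 0.003971 = 108.6 d
  layer 2 (silt): t_2 = 6.18 × 0.19 / 0.003971 = 295.7 d
Total t = Σ t_i = 404.3 days.

404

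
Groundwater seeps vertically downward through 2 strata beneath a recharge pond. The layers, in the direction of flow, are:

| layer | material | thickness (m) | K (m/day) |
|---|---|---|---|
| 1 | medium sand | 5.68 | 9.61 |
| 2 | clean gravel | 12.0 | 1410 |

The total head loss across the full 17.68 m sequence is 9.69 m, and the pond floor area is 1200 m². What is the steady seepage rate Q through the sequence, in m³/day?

19400

Flow is perpendicular to layering, so the layers act in series and the equivalent K is the thickness-weighted harmonic mean.
Total thickness L = 5.68 + 12.0 = 17.68 m.
Σ(b_i/K_i) = 5.68/9.61 + 12.0/1410 = 0.5996 d.
K_eq = L / Σ(b_i/K_i) = 17.68 / 0.5996 = 29.49 m/day.
Q = K_eq · A · (Δh/L) = 29.49 × 1200 × (9.69/17.68) = 19394 m³/day.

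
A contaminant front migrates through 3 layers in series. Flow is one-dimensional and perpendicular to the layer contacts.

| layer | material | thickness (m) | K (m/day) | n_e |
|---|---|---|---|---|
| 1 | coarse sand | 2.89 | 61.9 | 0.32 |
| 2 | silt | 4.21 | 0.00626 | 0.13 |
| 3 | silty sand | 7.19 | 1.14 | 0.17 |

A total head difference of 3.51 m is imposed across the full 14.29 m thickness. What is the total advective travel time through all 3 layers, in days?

With flow normal to the layers, continuity requires the same specific discharge q through every layer.
Σ(b_i/K_i) = 2.89/61.9 + 4.21/0.00626 + 7.19/1.14 = 678.9 d.
q = Δh / Σ(b_i/K_i) = 3.51 / 678.9 = 0.005170 m/day.
In each layer the seepage velocity is v_i = q/n_i, so the layer transit time is t_i = b_i·n_i / q:
  layer 1 (coarse sand): t_1 = 2.89 × 0.32 / 0.005170 = 178.9 d
  layer 2 (silt): t_2 = 4.21 × 0.13 / 0.005170 = 105.9 d
  layer 3 (silty sand): t_3 = 7.19 × 0.17 / 0.005170 = 236.4 d
Total t = Σ t_i = 521.1 days.

521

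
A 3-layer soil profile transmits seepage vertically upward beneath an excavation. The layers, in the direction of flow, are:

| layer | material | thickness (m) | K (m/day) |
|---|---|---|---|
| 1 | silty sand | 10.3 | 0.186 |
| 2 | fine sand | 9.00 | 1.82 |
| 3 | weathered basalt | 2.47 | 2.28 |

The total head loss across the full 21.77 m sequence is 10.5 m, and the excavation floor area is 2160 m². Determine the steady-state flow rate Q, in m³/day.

369

Flow is perpendicular to layering, so the layers act in series and the equivalent K is the thickness-weighted harmonic mean.
Total thickness L = 10.3 + 9.00 + 2.47 = 21.77 m.
Σ(b_i/K_i) = 10.3/0.186 + 9.00/1.82 + 2.47/2.28 = 61.40 d.
K_eq = L / Σ(b_i/K_i) = 21.77 / 61.40 = 0.3545 m/day.
Q = K_eq · A · (Δh/L) = 0.3545 × 2160 × (10.5/21.77) = 369.4 m³/day.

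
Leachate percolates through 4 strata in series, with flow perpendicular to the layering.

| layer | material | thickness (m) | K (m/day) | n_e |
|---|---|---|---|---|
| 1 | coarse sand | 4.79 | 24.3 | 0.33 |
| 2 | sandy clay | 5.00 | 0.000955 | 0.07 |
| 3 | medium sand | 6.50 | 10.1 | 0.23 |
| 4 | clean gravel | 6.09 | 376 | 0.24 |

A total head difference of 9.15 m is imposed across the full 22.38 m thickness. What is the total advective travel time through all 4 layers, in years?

With flow normal to the layers, continuity requires the same specific discharge q through every layer.
Σ(b_i/K_i) = 4.79/24.3 + 5.00/0.000955 + 6.50/10.1 + 6.09/376 = 5236 d.
q = Δh / Σ(b_i/K_i) = 9.15 / 5236 = 0.001747 m/day.
In each layer the seepage velocity is v_i = q/n_i, so the layer transit time is t_i = b_i·n_i / q:
  layer 1 (coarse sand): t_1 = 4.79 × 0.33 / 0.001747 = 904.6 d
  layer 2 (sandy clay): t_2 = 5.00 × 0.07 / 0.001747 = 200.3 d
  layer 3 (medium sand): t_3 = 6.50 × 0.23 / 0.001747 = 855.6 d
  layer 4 (clean gravel): t_4 = 6.09 × 0.24 / 0.001747 = 836.5 d
Total t = Σ t_i = 2797 days = 7.658 years.

7.66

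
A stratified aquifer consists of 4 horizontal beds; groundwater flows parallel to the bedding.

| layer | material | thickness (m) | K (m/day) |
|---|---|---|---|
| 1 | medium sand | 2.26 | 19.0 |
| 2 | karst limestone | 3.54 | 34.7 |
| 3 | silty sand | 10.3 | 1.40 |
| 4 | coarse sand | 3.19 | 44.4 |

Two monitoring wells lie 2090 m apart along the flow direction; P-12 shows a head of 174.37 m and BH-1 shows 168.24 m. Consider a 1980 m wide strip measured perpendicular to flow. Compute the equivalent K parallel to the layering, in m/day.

Flow is parallel to layering, so each bed carries its own Darcy discharge and the transmissivities add.
Σ(K_i·b_i) = 19.0×2.26 + 34.7×3.54 + 1.40×10.3 + 44.4×3.19 = 321.8 m²/day.
Total thickness b = 19.29 m, so K_eq = Σ(K_i·b_i)/b = 16.68 m/day.

16.7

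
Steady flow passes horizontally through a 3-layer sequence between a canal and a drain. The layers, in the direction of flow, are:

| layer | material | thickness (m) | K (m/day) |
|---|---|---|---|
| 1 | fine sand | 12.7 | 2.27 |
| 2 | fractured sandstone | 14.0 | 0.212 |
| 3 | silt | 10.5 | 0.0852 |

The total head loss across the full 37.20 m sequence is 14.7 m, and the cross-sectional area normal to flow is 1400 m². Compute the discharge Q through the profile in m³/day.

106

Flow is perpendicular to layering, so the layers act in series and the equivalent K is the thickness-weighted harmonic mean.
Total thickness L = 12.7 + 14.0 + 10.5 = 37.20 m.
Σ(b_i/K_i) = 12.7/2.27 + 14.0/0.212 + 10.5/0.0852 = 194.9 d.
K_eq = L / Σ(b_i/K_i) = 37.20 / 194.9 = 0.1909 m/day.
Q = K_eq · A · (Δh/L) = 0.1909 × 1400 × (14.7/37.20) = 105.6 m³/day.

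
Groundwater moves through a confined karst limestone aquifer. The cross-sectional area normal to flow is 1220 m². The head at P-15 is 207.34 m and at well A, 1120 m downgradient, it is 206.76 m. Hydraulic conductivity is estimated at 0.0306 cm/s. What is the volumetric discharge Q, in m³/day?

16.7

Convert K: 0.0306 cm/s × 864 = 26.44 m/day.
Hydraulic gradient i = (207.34 − 206.76) / 1120 = 0.58 / 1120 = 0.0005179.
Darcy's law: Q = K · A · i = 26.44 × 1220 × 0.0005179 = 16.70 m³/day.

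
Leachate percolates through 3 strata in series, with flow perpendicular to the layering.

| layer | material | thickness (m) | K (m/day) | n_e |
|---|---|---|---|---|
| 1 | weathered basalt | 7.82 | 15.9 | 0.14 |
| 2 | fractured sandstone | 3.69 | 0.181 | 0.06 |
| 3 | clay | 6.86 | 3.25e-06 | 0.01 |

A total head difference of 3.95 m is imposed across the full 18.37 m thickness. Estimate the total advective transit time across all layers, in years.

2030

With flow normal to the layers, continuity requires the same specific discharge q through every layer.
Σ(b_i/K_i) = 7.82/15.9 + 3.69/0.181 + 6.86/3.25e-06 = 2.111e+06 d.
q = Δh / Σ(b_i/K_i) = 3.95 / 2.111e+06 = 1.871e-06 m/day.
In each layer the seepage velocity is v_i = q/n_i, so the layer transit time is t_i = b_i·n_i / q:
  layer 1 (weathered basalt): t_1 = 7.82 × 0.14 / 1.871e-06 = 5.850e+05 d
  layer 2 (fractured sandstone): t_2 = 3.69 × 0.06 / 1.871e-06 = 1.183e+05 d
  layer 3 (clay): t_3 = 6.86 × 0.01 / 1.871e-06 = 36658 d
Total t = Σ t_i = 7.400e+05 days = 2026 years.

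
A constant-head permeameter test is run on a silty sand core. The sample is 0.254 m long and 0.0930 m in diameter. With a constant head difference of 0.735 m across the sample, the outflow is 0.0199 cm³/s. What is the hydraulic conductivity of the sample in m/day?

Cross-sectional area A = π·(d/2)² = π × (0.0930/2)² = 0.006793 m².
Convert discharge: 0.0199 cm³/s = 1.990e-08 m³/s.
Darcy's law rearranged: K = Q·L / (A·Δh) = 1.990e-08 × 0.254 / (0.006793 × 0.735) = 1.012e-06 m/s = 0.08747 m/day.

0.0875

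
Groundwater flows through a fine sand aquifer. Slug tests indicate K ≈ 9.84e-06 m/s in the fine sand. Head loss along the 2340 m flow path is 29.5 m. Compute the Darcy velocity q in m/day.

0.0107

Convert K: 9.84e-06 m/s × 86400 = 0.8502 m/day.
Hydraulic gradient i = Δh / L = 29.5 / 2340 = 0.01261.
Specific discharge q = K · i = 0.8502 × 0.01261 = 0.01072 m/day.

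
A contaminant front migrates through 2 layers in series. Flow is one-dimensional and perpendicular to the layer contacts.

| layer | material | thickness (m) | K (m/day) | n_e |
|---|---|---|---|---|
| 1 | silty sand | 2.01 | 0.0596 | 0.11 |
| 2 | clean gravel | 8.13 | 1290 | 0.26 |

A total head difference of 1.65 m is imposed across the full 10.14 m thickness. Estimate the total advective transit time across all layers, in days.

47.7

With flow normal to the layers, continuity requires the same specific discharge q through every layer.
Σ(b_i/K_i) = 2.01/0.0596 + 8.13/1290 = 33.73 d.
q = Δh / Σ(b_i/K_i) = 1.65 / 33.73 = 0.04892 m/day.
In each layer the seepage velocity is v_i = q/n_i, so the layer transit time is t_i = b_i·n_i / q:
  layer 1 (silty sand): t_1 = 2.01 × 0.11 / 0.04892 = 4.520 d
  layer 2 (clean gravel): t_2 = 8.13 × 0.26 / 0.04892 = 43.21 d
Total t = Σ t_i = 47.73 days.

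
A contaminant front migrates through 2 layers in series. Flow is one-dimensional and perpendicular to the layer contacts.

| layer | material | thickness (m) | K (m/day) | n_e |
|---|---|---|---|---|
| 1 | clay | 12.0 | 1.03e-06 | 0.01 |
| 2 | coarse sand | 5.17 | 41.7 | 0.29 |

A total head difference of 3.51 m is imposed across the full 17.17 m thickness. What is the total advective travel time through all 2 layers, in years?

With flow normal to the layers, continuity requires the same specific discharge q through every layer.
Σ(b_i/K_i) = 12.0/1.03e-06 + 5.17/41.7 = 1.165e+07 d.
q = Δh / Σ(b_i/K_i) = 3.51 / 1.165e+07 = 3.013e-07 m/day.
In each layer the seepage velocity is v_i = q/n_i, so the layer transit time is t_i = b_i·n_i / q:
  layer 1 (clay): t_1 = 12.0 × 0.01 / 3.013e-07 = 3.983e+05 d
  layer 2 (coarse sand): t_2 = 5.17 × 0.29 / 3.013e-07 = 4.977e+06 d
Total t = Σ t_i = 5.375e+06 days = 14715 years.

14700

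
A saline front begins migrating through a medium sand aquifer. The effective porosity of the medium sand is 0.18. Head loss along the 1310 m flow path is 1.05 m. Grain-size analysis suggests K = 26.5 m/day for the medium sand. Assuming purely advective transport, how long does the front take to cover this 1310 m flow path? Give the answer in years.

Hydraulic gradient i = Δh / L = 1.05 / 1310 = 0.0008015.
Darcy flux q = K · i = 26.50 × 0.0008015 = 0.02124 m/day.
Seepage velocity v = q / n_e = 0.02124 / 0.18 = 0.1180 m/day.
Travel time t = L / v = 1310 / 0.1180 = 11101 days = 30.39 years.

30.4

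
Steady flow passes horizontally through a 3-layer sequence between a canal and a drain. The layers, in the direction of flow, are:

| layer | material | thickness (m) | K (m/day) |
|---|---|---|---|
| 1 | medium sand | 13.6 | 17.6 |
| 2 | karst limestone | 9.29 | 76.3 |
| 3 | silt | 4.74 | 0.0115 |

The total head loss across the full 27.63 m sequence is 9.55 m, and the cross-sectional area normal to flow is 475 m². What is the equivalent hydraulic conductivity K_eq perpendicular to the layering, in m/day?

Flow is perpendicular to layering, so the layers act in series and the equivalent K is the thickness-weighted harmonic mean.
Total thickness L = 13.6 + 9.29 + 4.74 = 27.63 m.
Σ(b_i/K_i) = 13.6/17.6 + 9.29/76.3 + 4.74/0.0115 = 413.1 d.
K_eq = L / Σ(b_i/K_i) = 27.63 / 413.1 = 0.06689 m/day.

0.0669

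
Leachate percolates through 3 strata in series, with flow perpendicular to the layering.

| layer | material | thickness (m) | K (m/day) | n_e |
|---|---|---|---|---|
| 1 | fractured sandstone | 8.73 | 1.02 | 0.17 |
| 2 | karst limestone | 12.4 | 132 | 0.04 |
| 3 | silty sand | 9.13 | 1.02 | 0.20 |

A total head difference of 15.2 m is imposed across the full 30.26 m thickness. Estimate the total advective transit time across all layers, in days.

With flow normal to the layers, continuity requires the same specific discharge q through every layer.
Σ(b_i/K_i) = 8.73/1.02 + 12.4/132 + 9.13/1.02 = 17.60 d.
q = Δh / Σ(b_i/K_i) = 15.2 / 17.60 = 0.8635 m/day.
In each layer the seepage velocity is v_i = q/n_i, so the layer transit time is t_i = b_i·n_i / q:
  layer 1 (fractured sandstone): t_1 = 8.73 × 0.17 / 0.8635 = 1.719 d
  layer 2 (karst limestone): t_2 = 12.4 × 0.04 / 0.8635 = 0.5744 d
  layer 3 (silty sand): t_3 = 9.13 × 0.20 / 0.8635 = 2.115 d
Total t = Σ t_i = 4.408 days.

4.41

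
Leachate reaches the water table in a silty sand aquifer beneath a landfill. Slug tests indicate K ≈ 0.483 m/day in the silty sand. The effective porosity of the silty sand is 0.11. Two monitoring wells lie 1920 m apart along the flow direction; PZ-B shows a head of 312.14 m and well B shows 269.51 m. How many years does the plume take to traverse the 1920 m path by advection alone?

Hydraulic gradient i = (312.14 − 269.51) / 1920 = 42.63 / 1920 = 0.02220.
Darcy flux q = K · i = 0.4830 × 0.02220 = 0.01072 m/day.
Seepage velocity v = q / n_e = 0.01072 / 0.11 = 0.09749 m/day.
Travel time t = L / v = 1920 / 0.09749 = 19694 days = 53.92 years.

53.9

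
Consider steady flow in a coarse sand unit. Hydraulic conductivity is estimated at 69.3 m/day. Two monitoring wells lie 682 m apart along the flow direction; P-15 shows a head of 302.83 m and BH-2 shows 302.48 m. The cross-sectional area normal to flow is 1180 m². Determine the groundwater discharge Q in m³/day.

42.0

Hydraulic gradient i = (302.83 − 302.48) / 682 = 0.35 / 682 = 0.0005132.
Darcy's law: Q = K · A · i = 69.30 × 1180 × 0.0005132 = 41.97 m³/day.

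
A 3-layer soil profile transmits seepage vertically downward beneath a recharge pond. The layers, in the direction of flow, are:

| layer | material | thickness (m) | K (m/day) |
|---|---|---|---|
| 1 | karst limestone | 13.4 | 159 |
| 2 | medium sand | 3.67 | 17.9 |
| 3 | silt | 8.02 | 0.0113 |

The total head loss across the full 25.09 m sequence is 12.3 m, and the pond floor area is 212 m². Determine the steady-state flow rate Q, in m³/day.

3.67

Flow is perpendicular to layering, so the layers act in series and the equivalent K is the thickness-weighted harmonic mean.
Total thickness L = 13.4 + 3.67 + 8.02 = 25.09 m.
Σ(b_i/K_i) = 13.4/159 + 3.67/17.9 + 8.02/0.0113 = 710.0 d.
K_eq = L / Σ(b_i/K_i) = 25.09 / 710.0 = 0.03534 m/day.
Q = K_eq · A · (Δh/L) = 0.03534 × 212 × (12.3/25.09) = 3.673 m³/day.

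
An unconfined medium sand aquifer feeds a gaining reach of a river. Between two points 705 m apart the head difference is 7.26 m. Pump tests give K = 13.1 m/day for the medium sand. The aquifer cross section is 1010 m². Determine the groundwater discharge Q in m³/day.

136

Hydraulic gradient i = Δh / L = 7.26 / 705 = 0.01030.
Darcy's law: Q = K · A · i = 13.10 × 1010 × 0.01030 = 136.3 m³/day.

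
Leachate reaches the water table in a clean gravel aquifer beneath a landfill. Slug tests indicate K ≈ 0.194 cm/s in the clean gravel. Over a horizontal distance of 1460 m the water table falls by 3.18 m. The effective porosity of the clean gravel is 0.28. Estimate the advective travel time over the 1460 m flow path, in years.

Convert K: 0.194 cm/s × 864 = 167.6 m/day.
Hydraulic gradient i = Δh / L = 3.18 / 1460 = 0.002178.
Darcy flux q = K · i = 167.6 × 0.002178 = 0.3651 m/day.
Seepage velocity v = q / n_e = 0.3651 / 0.28 = 1.304 m/day.
Travel time t = L / v = 1460 / 1.304 = 1120 days = 3.066 years.

3.07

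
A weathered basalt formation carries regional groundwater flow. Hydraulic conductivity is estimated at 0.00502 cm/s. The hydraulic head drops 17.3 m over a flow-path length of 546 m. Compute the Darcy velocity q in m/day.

0.137

Convert K: 0.00502 cm/s × 864 = 4.337 m/day.
Hydraulic gradient i = Δh / L = 17.3 / 546 = 0.03168.
Specific discharge q = K · i = 4.337 × 0.03168 = 0.1374 m/day.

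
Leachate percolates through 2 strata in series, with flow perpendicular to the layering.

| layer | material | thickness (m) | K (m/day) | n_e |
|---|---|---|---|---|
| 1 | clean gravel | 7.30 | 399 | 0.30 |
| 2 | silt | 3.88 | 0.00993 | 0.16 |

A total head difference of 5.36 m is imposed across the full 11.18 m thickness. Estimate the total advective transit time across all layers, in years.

0.561

With flow normal to the layers, continuity requires the same specific discharge q through every layer.
Σ(b_i/K_i) = 7.30/399 + 3.88/0.00993 = 390.8 d.
q = Δh / Σ(b_i/K_i) = 5.36 / 390.8 = 0.01372 m/day.
In each layer the seepage velocity is v_i = q/n_i, so the layer transit time is t_i = b_i·n_i / q:
  layer 1 (clean gravel): t_1 = 7.30 × 0.30 / 0.01372 = 159.7 d
  layer 2 (silt): t_2 = 3.88 × 0.16 / 0.01372 = 45.26 d
Total t = Σ t_i = 204.9 days = 0.5610 years.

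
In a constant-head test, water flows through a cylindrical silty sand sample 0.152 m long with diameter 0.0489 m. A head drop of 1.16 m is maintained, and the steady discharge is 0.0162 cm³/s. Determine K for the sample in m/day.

0.0977

Cross-sectional area A = π·(d/2)² = π × (0.0489/2)² = 0.001878 m².
Convert discharge: 0.0162 cm³/s = 1.620e-08 m³/s.
Darcy's law rearranged: K = Q·L / (A·Δh) = 1.620e-08 × 0.152 / (0.001878 × 1.16) = 1.130e-06 m/s = 0.09766 m/day.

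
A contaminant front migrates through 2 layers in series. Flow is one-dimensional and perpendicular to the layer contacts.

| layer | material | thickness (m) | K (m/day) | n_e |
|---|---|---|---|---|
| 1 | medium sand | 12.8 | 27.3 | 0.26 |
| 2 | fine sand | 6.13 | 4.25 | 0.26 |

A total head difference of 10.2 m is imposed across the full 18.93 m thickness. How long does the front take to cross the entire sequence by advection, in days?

0.922

With flow normal to the layers, continuity requires the same specific discharge q through every layer.
Σ(b_i/K_i) = 12.8/27.3 + 6.13/4.25 = 1.911 d.
q = Δh / Σ(b_i/K_i) = 10.2 / 1.911 = 5.337 m/day.
In each layer the seepage velocity is v_i = q/n_i, so the layer transit time is t_i = b_i·n_i / q:
  layer 1 (medium sand): t_1 = 12.8 × 0.26 / 5.337 = 0.6236 d
  layer 2 (fine sand): t_2 = 6.13 × 0.26 / 5.337 = 0.2986 d
Total t = Σ t_i = 0.9222 days.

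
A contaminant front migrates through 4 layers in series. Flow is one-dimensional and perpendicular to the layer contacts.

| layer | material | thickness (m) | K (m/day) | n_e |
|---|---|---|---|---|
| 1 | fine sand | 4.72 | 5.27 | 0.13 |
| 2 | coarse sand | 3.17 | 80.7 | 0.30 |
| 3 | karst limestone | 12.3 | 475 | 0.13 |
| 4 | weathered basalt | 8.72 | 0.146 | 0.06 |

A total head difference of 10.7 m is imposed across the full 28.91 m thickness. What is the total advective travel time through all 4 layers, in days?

20.9

With flow normal to the layers, continuity requires the same specific discharge q through every layer.
Σ(b_i/K_i) = 4.72/5.27 + 3.17/80.7 + 12.3/475 + 8.72/0.146 = 60.69 d.
q = Δh / Σ(b_i/K_i) = 10.7 / 60.69 = 0.1763 m/day.
In each layer the seepage velocity is v_i = q/n_i, so the layer transit time is t_i = b_i·n_i / q:
  layer 1 (fine sand): t_1 = 4.72 × 0.13 / 0.1763 = 3.480 d
  layer 2 (coarse sand): t_2 = 3.17 × 0.30 / 0.1763 = 5.394 d
  layer 3 (karst limestone): t_3 = 12.3 × 0.13 / 0.1763 = 9.069 d
  layer 4 (weathered basalt): t_4 = 8.72 × 0.06 / 0.1763 = 2.967 d
Total t = Σ t_i = 20.91 days.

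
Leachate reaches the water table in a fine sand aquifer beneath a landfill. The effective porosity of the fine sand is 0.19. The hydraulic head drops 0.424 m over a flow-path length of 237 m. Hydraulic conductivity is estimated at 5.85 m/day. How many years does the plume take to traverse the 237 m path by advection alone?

Hydraulic gradient i = Δh / L = 0.424 / 237 = 0.001789.
Darcy flux q = K · i = 5.850 × 0.001789 = 0.01047 m/day.
Seepage velocity v = q / n_e = 0.01047 / 0.19 = 0.05508 m/day.
Travel time t = L / v = 237 / 0.05508 = 4303 days = 11.78 years.

11.8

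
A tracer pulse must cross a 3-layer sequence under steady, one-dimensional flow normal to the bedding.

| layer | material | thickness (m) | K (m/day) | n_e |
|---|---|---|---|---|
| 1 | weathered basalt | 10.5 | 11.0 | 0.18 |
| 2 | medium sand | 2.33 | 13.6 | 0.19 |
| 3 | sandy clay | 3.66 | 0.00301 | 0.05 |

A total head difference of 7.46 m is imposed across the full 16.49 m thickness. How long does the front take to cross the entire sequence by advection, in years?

With flow normal to the layers, continuity requires the same specific discharge q through every layer.
Σ(b_i/K_i) = 10.5/11.0 + 2.33/13.6 + 3.66/0.00301 = 1217 d.
q = Δh / Σ(b_i/K_i) = 7.46 / 1217 = 0.006129 m/day.
In each layer the seepage velocity is v_i = q/n_i, so the layer transit time is t_i = b_i·n_i / q:
  layer 1 (weathered basalt): t_1 = 10.5 × 0.18 / 0.006129 = 308.3 d
  layer 2 (medium sand): t_2 = 2.33 × 0.19 / 0.006129 = 72.22 d
  layer 3 (sandy clay): t_3 = 3.66 × 0.05 / 0.006129 = 29.86 d
Total t = Σ t_i = 410.4 days = 1.124 years.

1.12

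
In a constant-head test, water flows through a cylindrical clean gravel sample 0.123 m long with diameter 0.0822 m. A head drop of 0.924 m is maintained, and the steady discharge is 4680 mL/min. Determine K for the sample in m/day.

Cross-sectional area A = π·(d/2)² = π × (0.0822/2)² = 0.005307 m².
Convert discharge: 4680 mL/min = 7.800e-05 m³/s.
Darcy's law rearranged: K = Q·L / (A·Δh) = 7.800e-05 × 0.123 / (0.005307 × 0.924) = 0.001957 m/s = 169.0 m/day.

169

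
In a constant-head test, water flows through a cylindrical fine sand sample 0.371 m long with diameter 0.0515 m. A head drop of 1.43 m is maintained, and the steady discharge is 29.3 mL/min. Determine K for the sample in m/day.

5.25

Cross-sectional area A = π·(d/2)² = π × (0.0515/2)² = 0.002083 m².
Convert discharge: 29.3 mL/min = 4.883e-07 m³/s.
Darcy's law rearranged: K = Q·L / (A·Δh) = 4.883e-07 × 0.371 / (0.002083 × 1.43) = 6.082e-05 m/s = 5.255 m/day.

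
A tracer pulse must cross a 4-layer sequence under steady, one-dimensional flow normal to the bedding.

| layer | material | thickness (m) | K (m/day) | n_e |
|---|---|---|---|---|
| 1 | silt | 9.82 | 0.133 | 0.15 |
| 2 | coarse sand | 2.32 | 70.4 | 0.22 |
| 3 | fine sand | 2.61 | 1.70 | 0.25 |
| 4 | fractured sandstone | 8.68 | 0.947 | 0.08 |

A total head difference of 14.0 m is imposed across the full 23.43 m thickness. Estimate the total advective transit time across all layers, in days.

With flow normal to the layers, continuity requires the same specific discharge q through every layer.
Σ(b_i/K_i) = 9.82/0.133 + 2.32/70.4 + 2.61/1.70 + 8.68/0.947 = 84.57 d.
q = Δh / Σ(b_i/K_i) = 14.0 / 84.57 = 0.1655 m/day.
In each layer the seepage velocity is v_i = q/n_i, so the layer transit time is t_i = b_i·n_i / q:
  layer 1 (silt): t_1 = 9.82 × 0.15 / 0.1655 = 8.898 d
  layer 2 (coarse sand): t_2 = 2.32 × 0.22 / 0.1655 = 3.083 d
  layer 3 (fine sand): t_3 = 2.61 × 0.25 / 0.1655 = 3.942 d
  layer 4 (fractured sandstone): t_4 = 8.68 × 0.08 / 0.1655 = 4.195 d
Total t = Σ t_i = 20.12 days.

20.1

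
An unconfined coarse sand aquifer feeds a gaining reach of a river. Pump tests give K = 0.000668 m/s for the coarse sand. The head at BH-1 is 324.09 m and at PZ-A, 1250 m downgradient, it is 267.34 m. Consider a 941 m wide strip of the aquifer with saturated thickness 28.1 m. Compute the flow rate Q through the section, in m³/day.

69300

Convert K: 0.000668 m/s × 86400 = 57.72 m/day.
Cross-sectional area A = 941 × 28.1 = 26442 m².
Hydraulic gradient i = (324.09 − 267.34) / 1250 = 56.75 / 1250 = 0.04540.
Darcy's law: Q = K · A · i = 57.72 × 26442 × 0.04540 = 69285 m³/day.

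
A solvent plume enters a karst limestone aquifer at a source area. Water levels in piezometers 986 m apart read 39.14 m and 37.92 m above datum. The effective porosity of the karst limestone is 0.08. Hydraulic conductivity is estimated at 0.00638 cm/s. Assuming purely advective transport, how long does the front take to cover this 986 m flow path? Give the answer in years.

31.7

Convert K: 0.00638 cm/s × 864 = 5.512 m/day.
Hydraulic gradient i = (39.14 − 37.92) / 986 = 1.22 / 986 = 0.001237.
Darcy flux q = K · i = 5.512 × 0.001237 = 0.006821 m/day.
Seepage velocity v = q / n_e = 0.006821 / 0.08 = 0.08526 m/day.
Travel time t = L / v = 986 / 0.08526 = 11565 days = 31.66 years.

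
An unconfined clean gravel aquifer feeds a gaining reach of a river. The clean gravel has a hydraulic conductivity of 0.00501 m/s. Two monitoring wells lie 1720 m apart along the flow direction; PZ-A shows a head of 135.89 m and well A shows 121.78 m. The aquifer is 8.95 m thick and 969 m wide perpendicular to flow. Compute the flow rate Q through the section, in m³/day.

Convert K: 0.00501 m/s × 86400 = 432.9 m/day.
Cross-sectional area A = 969 × 8.95 = 8673 m².
Hydraulic gradient i = (135.89 − 121.78) / 1720 = 14.11 / 1720 = 0.008203.
Darcy's law: Q = K · A · i = 432.9 × 8673 × 0.008203 = 30796 m³/day.

30800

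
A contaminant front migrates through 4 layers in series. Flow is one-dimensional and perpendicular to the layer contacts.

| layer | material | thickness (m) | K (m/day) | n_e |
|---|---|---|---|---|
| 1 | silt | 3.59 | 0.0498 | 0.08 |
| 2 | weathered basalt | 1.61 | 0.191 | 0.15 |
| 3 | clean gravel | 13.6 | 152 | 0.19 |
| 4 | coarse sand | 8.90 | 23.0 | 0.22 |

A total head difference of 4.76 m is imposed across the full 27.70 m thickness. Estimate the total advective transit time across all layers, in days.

86.3

With flow normal to the layers, continuity requires the same specific discharge q through every layer.
Σ(b_i/K_i) = 3.59/0.0498 + 1.61/0.191 + 13.6/152 + 8.90/23.0 = 80.99 d.
q = Δh / Σ(b_i/K_i) = 4.76 / 80.99 = 0.05877 m/day.
In each layer the seepage velocity is v_i = q/n_i, so the layer transit time is t_i = b_i·n_i / q:
  layer 1 (silt): t_1 = 3.59 × 0.08 / 0.05877 = 4.887 d
  layer 2 (weathered basalt): t_2 = 1.61 × 0.15 / 0.05877 = 4.109 d
  layer 3 (clean gravel): t_3 = 13.6 × 0.19 / 0.05877 = 43.97 d
  layer 4 (coarse sand): t_4 = 8.90 × 0.22 / 0.05877 = 33.32 d
Total t = Σ t_i = 86.28 days.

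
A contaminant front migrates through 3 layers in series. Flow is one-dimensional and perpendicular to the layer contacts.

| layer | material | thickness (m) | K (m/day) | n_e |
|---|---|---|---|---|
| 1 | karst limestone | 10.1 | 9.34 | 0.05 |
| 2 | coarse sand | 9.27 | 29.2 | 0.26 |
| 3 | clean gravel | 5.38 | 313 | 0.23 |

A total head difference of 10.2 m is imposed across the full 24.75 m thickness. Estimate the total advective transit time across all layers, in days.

With flow normal to the layers, continuity requires the same specific discharge q through every layer.
Σ(b_i/K_i) = 10.1/9.34 + 9.27/29.2 + 5.38/313 = 1.416 d.
q = Δh / Σ(b_i/K_i) = 10.2 / 1.416 = 7.203 m/day.
In each layer the seepage velocity is v_i = q/n_i, so the layer transit time is t_i = b_i·n_i / q:
  layer 1 (karst limestone): t_1 = 10.1 × 0.05 / 7.203 = 0.07011 d
  layer 2 (coarse sand): t_2 = 9.27 × 0.26 / 7.203 = 0.3346 d
  layer 3 (clean gravel): t_3 = 5.38 × 0.23 / 7.203 = 0.1718 d
Total t = Σ t_i = 0.5765 days.

0.576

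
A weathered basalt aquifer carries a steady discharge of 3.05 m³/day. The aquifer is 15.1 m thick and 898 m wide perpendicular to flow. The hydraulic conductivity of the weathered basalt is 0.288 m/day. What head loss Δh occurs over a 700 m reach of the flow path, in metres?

0.547

Cross-sectional area A = 898 × 15.1 = 13560 m².
From Q = K·A·i, i = Q / (K·A) = 3.05 / (0.2880 × 13560) = 0.0007810.
Head loss Δh = i · L = 0.0007810 × 700 = 0.5467 m.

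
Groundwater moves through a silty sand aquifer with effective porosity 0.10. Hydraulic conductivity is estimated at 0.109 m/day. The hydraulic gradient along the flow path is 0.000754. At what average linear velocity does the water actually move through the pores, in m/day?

0.000822

Hydraulic gradient i = 0.000754.
Darcy flux q = K · i = 0.1090 × 0.0007540 = 8.219e-05 m/day.
Seepage velocity v = q / n_e = 8.219e-05 / 0.10 = 0.0008219 m/day.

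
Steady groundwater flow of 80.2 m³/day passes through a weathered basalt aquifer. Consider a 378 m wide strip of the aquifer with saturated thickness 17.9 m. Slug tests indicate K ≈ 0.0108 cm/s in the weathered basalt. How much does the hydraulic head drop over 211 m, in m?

0.268

Convert K: 0.0108 cm/s × 864 = 9.331 m/day.
Cross-sectional area A = 378 × 17.9 = 6766 m².
From Q = K·A·i, i = Q / (K·A) = 80.2 / (9.331 × 6766) = 0.001270.
Head loss Δh = i · L = 0.001270 × 211 = 0.2680 m.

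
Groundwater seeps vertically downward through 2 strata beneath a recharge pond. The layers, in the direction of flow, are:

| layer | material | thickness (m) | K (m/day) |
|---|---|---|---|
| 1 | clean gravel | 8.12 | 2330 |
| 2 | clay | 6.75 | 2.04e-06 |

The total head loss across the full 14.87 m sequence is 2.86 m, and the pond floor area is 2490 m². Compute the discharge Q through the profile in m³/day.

Flow is perpendicular to layering, so the layers act in series and the equivalent K is the thickness-weighted harmonic mean.
Total thickness L = 8.12 + 6.75 = 14.87 m.
Σ(b_i/K_i) = 8.12/2330 + 6.75/2.04e-06 = 3.309e+06 d.
K_eq = L / Σ(b_i/K_i) = 14.87 / 3.309e+06 = 4.494e-06 m/day.
Q = K_eq · A · (Δh/L) = 4.494e-06 × 2490 × (2.86/14.87) = 0.002152 m³/day.

0.00215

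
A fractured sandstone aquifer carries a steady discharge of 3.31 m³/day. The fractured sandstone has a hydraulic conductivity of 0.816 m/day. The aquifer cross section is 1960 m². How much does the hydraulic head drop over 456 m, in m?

From Q = K·A·i, i = Q / (K·A) = 3.31 / (0.8160 × 1960) = 0.002070.
Head loss Δh = i · L = 0.002070 × 456 = 0.9437 m.

0.944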